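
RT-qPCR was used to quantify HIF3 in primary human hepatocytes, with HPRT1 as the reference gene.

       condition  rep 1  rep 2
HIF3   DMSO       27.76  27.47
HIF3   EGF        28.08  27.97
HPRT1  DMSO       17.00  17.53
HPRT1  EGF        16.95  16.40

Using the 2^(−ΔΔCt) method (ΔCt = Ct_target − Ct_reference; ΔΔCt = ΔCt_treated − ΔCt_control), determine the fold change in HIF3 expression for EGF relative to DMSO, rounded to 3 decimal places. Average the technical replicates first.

0.500

Mean Ct: HIF3 DMSO 27.615; HIF3 EGF 28.025; HPRT1 DMSO 17.265; HPRT1 EGF 16.675
ΔCt(DMSO) = 27.615 − 17.265 = 10.350
ΔCt(EGF) = 28.025 − 16.675 = 11.350
ΔΔCt = 11.350 − 10.350 = 1.000
Fold change = 2^(−1.000) = 0.5000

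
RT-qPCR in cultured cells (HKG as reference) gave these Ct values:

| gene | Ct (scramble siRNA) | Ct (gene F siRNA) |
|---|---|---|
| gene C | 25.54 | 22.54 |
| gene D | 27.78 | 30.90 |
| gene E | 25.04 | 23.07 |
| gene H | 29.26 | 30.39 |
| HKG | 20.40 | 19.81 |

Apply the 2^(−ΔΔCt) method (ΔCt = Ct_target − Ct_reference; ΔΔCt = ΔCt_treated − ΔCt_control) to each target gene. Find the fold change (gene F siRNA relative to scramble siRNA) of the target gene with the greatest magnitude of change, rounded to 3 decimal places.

gene C: ΔΔCt = (22.54−19.81) − (25.54−20.40) = 2.73 − 5.14 = -2.41; fold change = 2^2.41 = 5.315
gene D: ΔΔCt = (30.90−19.81) − (27.78−20.40) = 11.09 − 7.38 = 3.71; fold change = 2^-3.71 = 0.076
gene E: ΔΔCt = (23.07−19.81) − (25.04−20.40) = 3.26 − 4.64 = -1.38; fold change = 2^1.38 = 2.603
gene H: ΔΔCt = (30.39−19.81) − (29.26−20.40) = 10.58 − 8.86 = 1.72; fold change = 2^-1.72 = 0.304
gene D has the largest |ΔΔCt| = 3.71.

0.076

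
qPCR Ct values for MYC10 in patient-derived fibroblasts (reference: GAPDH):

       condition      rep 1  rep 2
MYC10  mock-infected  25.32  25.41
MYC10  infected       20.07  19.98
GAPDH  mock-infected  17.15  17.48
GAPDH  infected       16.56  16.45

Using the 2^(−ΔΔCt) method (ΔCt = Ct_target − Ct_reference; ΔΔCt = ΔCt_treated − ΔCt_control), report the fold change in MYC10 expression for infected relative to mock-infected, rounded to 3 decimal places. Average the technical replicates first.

Mean Ct: MYC10 mock-infected 25.365; MYC10 infected 20.025; GAPDH mock-infected 17.315; GAPDH infected 16.505
ΔCt(mock-infected) = 25.365 − 17.315 = 8.050
ΔCt(infected) = 20.025 − 16.505 = 3.520
ΔΔCt = 3.520 − 8.050 = -4.530
Fold change = 2^(−(-4.530)) = 2^4.530 = 23.1029

23.103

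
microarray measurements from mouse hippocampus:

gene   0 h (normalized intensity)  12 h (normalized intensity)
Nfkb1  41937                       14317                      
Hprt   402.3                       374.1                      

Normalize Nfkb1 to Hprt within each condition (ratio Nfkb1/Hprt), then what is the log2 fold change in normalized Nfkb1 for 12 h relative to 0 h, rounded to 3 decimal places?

-1.446

Nfkb1/Hprt (0 h) = 41937 / 402.3 = 104.24
Nfkb1/Hprt (12 h) = 14317 / 374.1 = 38.271
Fold change = 38.271 / 104.24 = 0.3671
log2(0.3671) = -1.4456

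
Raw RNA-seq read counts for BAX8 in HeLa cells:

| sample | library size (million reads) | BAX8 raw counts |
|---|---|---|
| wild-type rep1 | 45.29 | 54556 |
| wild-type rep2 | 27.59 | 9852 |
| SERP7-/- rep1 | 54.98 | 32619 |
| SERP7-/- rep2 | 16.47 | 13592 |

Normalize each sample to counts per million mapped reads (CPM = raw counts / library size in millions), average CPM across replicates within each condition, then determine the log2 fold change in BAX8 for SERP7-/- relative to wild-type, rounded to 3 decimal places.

CPM(wild-type rep1) = 54556 / 45.29 = 1204.5926
CPM(wild-type rep2) = 9852 / 27.59 = 357.0859
CPM(SERP7-/- rep1) = 32619 / 54.98 = 593.2885
CPM(SERP7-/- rep2) = 13592 / 16.47 = 825.2580
mean CPM(wild-type) = 780.8393; mean CPM(SERP7-/-) = 709.2733
Fold change = 709.2733 / 780.8393 = 0.90835
log2(0.90835) = -0.1387

-0.139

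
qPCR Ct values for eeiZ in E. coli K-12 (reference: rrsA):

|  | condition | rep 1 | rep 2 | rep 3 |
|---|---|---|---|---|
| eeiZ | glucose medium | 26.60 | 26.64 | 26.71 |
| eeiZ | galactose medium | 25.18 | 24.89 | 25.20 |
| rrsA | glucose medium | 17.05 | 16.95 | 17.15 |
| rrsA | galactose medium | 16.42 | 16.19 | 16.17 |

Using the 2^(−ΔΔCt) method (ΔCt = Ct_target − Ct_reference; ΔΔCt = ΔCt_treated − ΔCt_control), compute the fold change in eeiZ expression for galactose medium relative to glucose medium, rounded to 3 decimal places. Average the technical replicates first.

1.705

Mean Ct: eeiZ glucose medium 26.650; eeiZ galactose medium 25.090; rrsA glucose medium 17.050; rrsA galactose medium 16.260
ΔCt(glucose medium) = 26.650 − 17.050 = 9.600
ΔCt(galactose medium) = 25.090 − 16.260 = 8.830
ΔΔCt = 8.830 − 9.600 = -0.770
Fold change = 2^(−(-0.770)) = 2^0.770 = 1.7053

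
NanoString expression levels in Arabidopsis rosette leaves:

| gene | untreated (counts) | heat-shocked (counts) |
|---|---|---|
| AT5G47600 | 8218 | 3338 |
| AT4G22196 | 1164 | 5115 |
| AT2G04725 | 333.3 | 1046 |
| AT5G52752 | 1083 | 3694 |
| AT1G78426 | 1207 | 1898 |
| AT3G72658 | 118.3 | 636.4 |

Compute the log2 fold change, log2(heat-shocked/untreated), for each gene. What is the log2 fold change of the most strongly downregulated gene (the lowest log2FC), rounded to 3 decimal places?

log2(3338/8218) = -1.300  (AT5G47600)
log2(5115/1164) = 2.136  (AT4G22196)
log2(1046/333.3) = 1.650  (AT2G04725)
log2(3694/1083) = 1.770  (AT5G52752)
log2(1898/1207) = 0.653  (AT1G78426)
log2(636.4/118.3) = 2.427  (AT3G72658)
AT5G47600 is most strongly downregulated.

-1.300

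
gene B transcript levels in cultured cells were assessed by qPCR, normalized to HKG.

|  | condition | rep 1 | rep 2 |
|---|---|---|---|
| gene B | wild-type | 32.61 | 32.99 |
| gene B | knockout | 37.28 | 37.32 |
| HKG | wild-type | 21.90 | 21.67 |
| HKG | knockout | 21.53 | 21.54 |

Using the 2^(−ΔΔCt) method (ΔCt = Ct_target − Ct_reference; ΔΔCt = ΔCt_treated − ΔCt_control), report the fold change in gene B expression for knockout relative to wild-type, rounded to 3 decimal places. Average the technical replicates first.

0.037

Mean Ct: gene B wild-type 32.800; gene B knockout 37.300; HKG wild-type 21.785; HKG knockout 21.535
ΔCt(wild-type) = 32.800 − 21.785 = 11.015
ΔCt(knockout) = 37.300 − 21.535 = 15.765
ΔΔCt = 15.765 − 11.015 = 4.750
Fold change = 2^(−4.750) = 0.0372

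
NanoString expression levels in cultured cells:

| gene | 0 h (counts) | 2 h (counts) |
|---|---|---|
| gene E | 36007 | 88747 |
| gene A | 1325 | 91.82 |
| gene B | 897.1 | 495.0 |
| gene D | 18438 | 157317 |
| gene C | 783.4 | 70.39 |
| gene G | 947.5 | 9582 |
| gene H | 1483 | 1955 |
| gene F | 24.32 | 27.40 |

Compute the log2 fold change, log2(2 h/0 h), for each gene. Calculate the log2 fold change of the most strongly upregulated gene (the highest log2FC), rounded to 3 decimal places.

log2(88747/36007) = 1.301  (gene E)
log2(91.82/1325) = -3.851  (gene A)
log2(495.0/897.1) = -0.858  (gene B)
log2(157317/18438) = 3.093  (gene D)
log2(70.39/783.4) = -3.476  (gene C)
log2(9582/947.5) = 3.338  (gene G)
log2(1955/1483) = 0.399  (gene H)
log2(27.40/24.32) = 0.172  (gene F)
gene G is most strongly upregulated.

3.338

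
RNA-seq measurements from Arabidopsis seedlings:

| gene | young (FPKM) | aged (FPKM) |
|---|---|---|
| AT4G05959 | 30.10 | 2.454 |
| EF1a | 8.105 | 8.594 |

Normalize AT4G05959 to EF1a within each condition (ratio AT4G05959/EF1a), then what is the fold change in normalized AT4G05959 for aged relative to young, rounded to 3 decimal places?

0.077

AT4G05959/EF1a (young) = 30.10 / 8.105 = 3.7138
AT4G05959/EF1a (aged) = 2.454 / 8.594 = 0.28555
Fold change = 0.28555 / 3.7138 = 0.0769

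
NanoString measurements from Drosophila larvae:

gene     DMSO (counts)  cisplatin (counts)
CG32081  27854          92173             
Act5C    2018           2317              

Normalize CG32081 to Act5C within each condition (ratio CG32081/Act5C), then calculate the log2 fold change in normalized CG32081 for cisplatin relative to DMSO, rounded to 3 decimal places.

CG32081/Act5C (DMSO) = 27854 / 2018 = 13.803
CG32081/Act5C (cisplatin) = 92173 / 2317 = 39.781
Fold change = 39.781 / 13.803 = 2.8821
log2(2.8821) = 1.5271

1.527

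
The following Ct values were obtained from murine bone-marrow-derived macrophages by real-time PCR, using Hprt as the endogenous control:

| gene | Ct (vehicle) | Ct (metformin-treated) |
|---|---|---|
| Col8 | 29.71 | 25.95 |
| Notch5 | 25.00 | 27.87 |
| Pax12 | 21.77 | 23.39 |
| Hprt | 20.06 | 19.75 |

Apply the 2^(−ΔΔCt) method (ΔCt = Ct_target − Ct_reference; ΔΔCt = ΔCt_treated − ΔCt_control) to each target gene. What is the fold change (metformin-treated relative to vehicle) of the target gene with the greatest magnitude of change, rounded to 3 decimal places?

Col8: ΔΔCt = (25.95−19.75) − (29.71−20.06) = 6.20 − 9.65 = -3.45; fold change = 2^3.45 = 10.928
Notch5: ΔΔCt = (27.87−19.75) − (25.00−20.06) = 8.12 − 4.94 = 3.18; fold change = 2^-3.18 = 0.110
Pax12: ΔΔCt = (23.39−19.75) − (21.77−20.06) = 3.64 − 1.71 = 1.93; fold change = 2^-1.93 = 0.262
Col8 has the largest |ΔΔCt| = 3.45.

10.928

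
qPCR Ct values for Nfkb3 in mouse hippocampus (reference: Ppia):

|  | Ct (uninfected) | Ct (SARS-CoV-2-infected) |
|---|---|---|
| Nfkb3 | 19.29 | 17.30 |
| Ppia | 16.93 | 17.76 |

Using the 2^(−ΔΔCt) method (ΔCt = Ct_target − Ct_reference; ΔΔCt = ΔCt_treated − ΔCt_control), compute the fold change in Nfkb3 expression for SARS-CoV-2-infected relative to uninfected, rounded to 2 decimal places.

ΔCt(uninfected) = 19.290 − 16.930 = 2.360
ΔCt(SARS-CoV-2-infected) = 17.300 − 17.760 = -0.460
ΔΔCt = -0.460 − 2.360 = -2.820
Fold change = 2^(−(-2.820)) = 2^2.820 = 7.062

7.06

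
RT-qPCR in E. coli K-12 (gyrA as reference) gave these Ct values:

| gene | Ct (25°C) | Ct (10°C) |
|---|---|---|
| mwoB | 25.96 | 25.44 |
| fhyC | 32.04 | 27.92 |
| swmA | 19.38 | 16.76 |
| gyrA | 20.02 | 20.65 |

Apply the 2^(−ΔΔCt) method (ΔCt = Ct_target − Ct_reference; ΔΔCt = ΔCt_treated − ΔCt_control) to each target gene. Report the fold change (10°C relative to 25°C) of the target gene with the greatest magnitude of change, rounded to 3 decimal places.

26.909

mwoB: ΔΔCt = (25.44−20.65) − (25.96−20.02) = 4.79 − 5.94 = -1.15; fold change = 2^1.15 = 2.219
fhyC: ΔΔCt = (27.92−20.65) − (32.04−20.02) = 7.27 − 12.02 = -4.75; fold change = 2^4.75 = 26.909
swmA: ΔΔCt = (16.76−20.65) − (19.38−20.02) = -3.89 − (-0.64) = -3.25; fold change = 2^3.25 = 9.514
fhyC has the largest |ΔΔCt| = 4.75.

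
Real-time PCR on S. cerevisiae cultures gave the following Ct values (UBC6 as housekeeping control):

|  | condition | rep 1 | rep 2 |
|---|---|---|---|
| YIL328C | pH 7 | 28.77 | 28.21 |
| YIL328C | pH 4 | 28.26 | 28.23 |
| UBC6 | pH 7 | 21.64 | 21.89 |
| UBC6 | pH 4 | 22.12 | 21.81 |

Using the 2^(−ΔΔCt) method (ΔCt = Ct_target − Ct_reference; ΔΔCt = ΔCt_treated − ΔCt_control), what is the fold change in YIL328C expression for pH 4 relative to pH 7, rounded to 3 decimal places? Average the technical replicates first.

Mean Ct: YIL328C pH 7 28.490; YIL328C pH 4 28.245; UBC6 pH 7 21.765; UBC6 pH 4 21.965
ΔCt(pH 7) = 28.490 − 21.765 = 6.725
ΔCt(pH 4) = 28.245 − 21.965 = 6.280
ΔΔCt = 6.280 − 6.725 = -0.445
Fold change = 2^(−(-0.445)) = 2^0.445 = 1.3613

1.361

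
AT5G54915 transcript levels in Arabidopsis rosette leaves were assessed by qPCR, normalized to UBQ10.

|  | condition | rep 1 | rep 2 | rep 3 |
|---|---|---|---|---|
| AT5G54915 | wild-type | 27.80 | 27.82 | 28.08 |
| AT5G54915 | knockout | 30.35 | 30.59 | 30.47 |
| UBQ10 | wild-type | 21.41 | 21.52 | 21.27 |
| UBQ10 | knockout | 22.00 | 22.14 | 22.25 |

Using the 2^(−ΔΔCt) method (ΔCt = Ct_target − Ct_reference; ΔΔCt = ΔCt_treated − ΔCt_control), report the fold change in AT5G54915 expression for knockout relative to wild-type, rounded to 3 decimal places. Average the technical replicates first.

Mean Ct: AT5G54915 wild-type 27.900; AT5G54915 knockout 30.470; UBQ10 wild-type 21.400; UBQ10 knockout 22.130
ΔCt(wild-type) = 27.900 − 21.400 = 6.500
ΔCt(knockout) = 30.470 − 22.130 = 8.340
ΔΔCt = 8.340 − 6.500 = 1.840
Fold change = 2^(−1.840) = 0.2793

0.279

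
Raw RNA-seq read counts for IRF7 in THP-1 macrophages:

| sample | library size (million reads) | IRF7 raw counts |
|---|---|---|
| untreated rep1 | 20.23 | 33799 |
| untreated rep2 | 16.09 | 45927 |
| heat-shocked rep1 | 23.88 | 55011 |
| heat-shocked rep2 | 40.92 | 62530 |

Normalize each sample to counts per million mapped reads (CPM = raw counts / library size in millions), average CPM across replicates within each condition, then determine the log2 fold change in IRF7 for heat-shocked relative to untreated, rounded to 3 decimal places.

CPM(untreated rep1) = 33799 / 20.23 = 1670.7365
CPM(untreated rep2) = 45927 / 16.09 = 2854.3816
CPM(heat-shocked rep1) = 55011 / 23.88 = 2303.6432
CPM(heat-shocked rep2) = 62530 / 40.92 = 1528.1036
mean CPM(untreated) = 2262.5591; mean CPM(heat-shocked) = 1915.8734
Fold change = 1915.8734 / 2262.5591 = 0.84677
log2(0.84677) = -0.2400

-0.240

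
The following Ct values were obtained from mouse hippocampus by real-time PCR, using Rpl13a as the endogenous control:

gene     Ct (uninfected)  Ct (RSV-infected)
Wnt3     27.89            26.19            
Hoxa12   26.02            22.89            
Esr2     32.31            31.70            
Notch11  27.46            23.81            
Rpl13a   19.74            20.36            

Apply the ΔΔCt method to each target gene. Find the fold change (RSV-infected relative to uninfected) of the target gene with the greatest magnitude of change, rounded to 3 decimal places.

Wnt3: ΔΔCt = (26.19−20.36) − (27.89−19.74) = 5.83 − 8.15 = -2.32; fold change = 2^2.32 = 4.993
Hoxa12: ΔΔCt = (22.89−20.36) − (26.02−19.74) = 2.53 − 6.28 = -3.75; fold change = 2^3.75 = 13.454
Esr2: ΔΔCt = (31.70−20.36) − (32.31−19.74) = 11.34 − 12.57 = -1.23; fold change = 2^1.23 = 2.346
Notch11: ΔΔCt = (23.81−20.36) − (27.46−19.74) = 3.45 − 7.72 = -4.27; fold change = 2^4.27 = 19.293
Notch11 has the largest |ΔΔCt| = 4.27.

19.293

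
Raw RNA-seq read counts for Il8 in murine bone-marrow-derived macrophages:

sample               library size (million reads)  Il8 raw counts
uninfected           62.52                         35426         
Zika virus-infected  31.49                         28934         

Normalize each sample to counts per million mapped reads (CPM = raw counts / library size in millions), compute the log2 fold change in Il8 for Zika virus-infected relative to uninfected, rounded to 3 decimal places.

CPM(uninfected) = 35426 / 62.52 = 566.6347
CPM(Zika virus-infected) = 28934 / 31.49 = 918.8314
Fold change = 918.8314 / 566.6347 = 1.62156
log2(1.62156) = 0.6974

0.697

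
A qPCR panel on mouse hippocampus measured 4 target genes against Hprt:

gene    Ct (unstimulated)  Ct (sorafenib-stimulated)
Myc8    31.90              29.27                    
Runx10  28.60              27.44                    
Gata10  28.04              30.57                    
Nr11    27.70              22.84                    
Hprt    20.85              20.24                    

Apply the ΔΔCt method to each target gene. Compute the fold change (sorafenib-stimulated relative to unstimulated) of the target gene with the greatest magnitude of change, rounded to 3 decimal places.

19.027

Myc8: ΔΔCt = (29.27−20.24) − (31.90−20.85) = 9.03 − 11.05 = -2.02; fold change = 2^2.02 = 4.056
Runx10: ΔΔCt = (27.44−20.24) − (28.60−20.85) = 7.20 − 7.75 = -0.55; fold change = 2^0.55 = 1.464
Gata10: ΔΔCt = (30.57−20.24) − (28.04−20.85) = 10.33 − 7.19 = 3.14; fold change = 2^-3.14 = 0.113
Nr11: ΔΔCt = (22.84−20.24) − (27.70−20.85) = 2.60 − 6.85 = -4.25; fold change = 2^4.25 = 19.027
Nr11 has the largest |ΔΔCt| = 4.25.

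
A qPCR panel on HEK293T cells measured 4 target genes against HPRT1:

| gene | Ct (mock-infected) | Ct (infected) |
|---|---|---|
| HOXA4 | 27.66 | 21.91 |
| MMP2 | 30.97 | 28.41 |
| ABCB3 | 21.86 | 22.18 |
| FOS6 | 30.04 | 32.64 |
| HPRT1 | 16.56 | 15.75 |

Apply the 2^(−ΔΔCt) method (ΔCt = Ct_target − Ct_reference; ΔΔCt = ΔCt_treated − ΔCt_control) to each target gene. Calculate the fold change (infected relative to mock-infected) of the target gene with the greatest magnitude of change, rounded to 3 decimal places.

30.696

HOXA4: ΔΔCt = (21.91−15.75) − (27.66−16.56) = 6.16 − 11.10 = -4.94; fold change = 2^4.94 = 30.696
MMP2: ΔΔCt = (28.41−15.75) − (30.97−16.56) = 12.66 − 14.41 = -1.75; fold change = 2^1.75 = 3.364
ABCB3: ΔΔCt = (22.18−15.75) − (21.86−16.56) = 6.43 − 5.30 = 1.13; fold change = 2^-1.13 = 0.457
FOS6: ΔΔCt = (32.64−15.75) − (30.04−16.56) = 16.89 − 13.48 = 3.41; fold change = 2^-3.41 = 0.094
HOXA4 has the largest |ΔΔCt| = 4.94.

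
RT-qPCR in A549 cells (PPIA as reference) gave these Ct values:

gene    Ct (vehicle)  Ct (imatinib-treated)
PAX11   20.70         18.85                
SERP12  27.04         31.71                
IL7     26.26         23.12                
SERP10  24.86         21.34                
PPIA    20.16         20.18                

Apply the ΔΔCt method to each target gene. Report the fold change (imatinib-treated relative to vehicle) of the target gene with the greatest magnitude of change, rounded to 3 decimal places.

0.040

PAX11: ΔΔCt = (18.85−20.18) − (20.70−20.16) = -1.33 − 0.54 = -1.87; fold change = 2^1.87 = 3.655
SERP12: ΔΔCt = (31.71−20.18) − (27.04−20.16) = 11.53 − 6.88 = 4.65; fold change = 2^-4.65 = 0.040
IL7: ΔΔCt = (23.12−20.18) − (26.26−20.16) = 2.94 − 6.10 = -3.16; fold change = 2^3.16 = 8.938
SERP10: ΔΔCt = (21.34−20.18) − (24.86−20.16) = 1.16 − 4.70 = -3.54; fold change = 2^3.54 = 11.632
SERP12 has the largest |ΔΔCt| = 4.65.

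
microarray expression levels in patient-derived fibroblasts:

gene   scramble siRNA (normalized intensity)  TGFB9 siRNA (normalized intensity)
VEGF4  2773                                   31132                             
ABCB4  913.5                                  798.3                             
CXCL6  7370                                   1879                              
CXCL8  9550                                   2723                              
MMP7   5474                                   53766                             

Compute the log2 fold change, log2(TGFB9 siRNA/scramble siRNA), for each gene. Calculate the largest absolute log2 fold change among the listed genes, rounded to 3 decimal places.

log2(31132/2773) = 3.489  (VEGF4)
log2(798.3/913.5) = -0.194  (ABCB4)
log2(1879/7370) = -1.972  (CXCL6)
log2(2723/9550) = -1.810  (CXCL8)
log2(53766/5474) = 3.296  (MMP7)
The largest magnitude belongs to VEGF4.

3.489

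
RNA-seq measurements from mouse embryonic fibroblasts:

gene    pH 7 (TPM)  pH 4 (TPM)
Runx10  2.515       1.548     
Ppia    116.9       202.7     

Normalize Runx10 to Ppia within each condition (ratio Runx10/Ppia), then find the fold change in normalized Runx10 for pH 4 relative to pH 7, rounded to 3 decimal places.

Runx10/Ppia (pH 7) = 2.515 / 116.9 = 0.021514
Runx10/Ppia (pH 4) = 1.548 / 202.7 = 0.0076369
Fold change = 0.0076369 / 0.021514 = 0.3550

0.355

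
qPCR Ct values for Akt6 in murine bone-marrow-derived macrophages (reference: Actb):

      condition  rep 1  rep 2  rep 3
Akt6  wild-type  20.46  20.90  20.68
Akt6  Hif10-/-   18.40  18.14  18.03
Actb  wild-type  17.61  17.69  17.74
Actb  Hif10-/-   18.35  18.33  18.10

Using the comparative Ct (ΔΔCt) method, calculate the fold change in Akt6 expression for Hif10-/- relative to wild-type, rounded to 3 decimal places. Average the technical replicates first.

Mean Ct: Akt6 wild-type 20.680; Akt6 Hif10-/- 18.190; Actb wild-type 17.680; Actb Hif10-/- 18.260
ΔCt(wild-type) = 20.680 − 17.680 = 3.000
ΔCt(Hif10-/-) = 18.190 − 18.260 = -0.070
ΔΔCt = -0.070 − 3.000 = -3.070
Fold change = 2^(−(-3.070)) = 2^3.070 = 8.3977

8.398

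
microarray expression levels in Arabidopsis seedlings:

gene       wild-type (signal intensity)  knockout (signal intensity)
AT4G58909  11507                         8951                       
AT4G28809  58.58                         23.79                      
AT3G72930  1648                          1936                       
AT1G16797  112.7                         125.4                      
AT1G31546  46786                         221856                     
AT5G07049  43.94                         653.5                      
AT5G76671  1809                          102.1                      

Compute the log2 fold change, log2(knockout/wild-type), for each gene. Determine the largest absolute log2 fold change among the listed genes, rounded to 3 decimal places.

log2(8951/11507) = -0.362  (AT4G58909)
log2(23.79/58.58) = -1.300  (AT4G28809)
log2(1936/1648) = 0.232  (AT3G72930)
log2(125.4/112.7) = 0.154  (AT1G16797)
log2(221856/46786) = 2.245  (AT1G31546)
log2(653.5/43.94) = 3.895  (AT5G07049)
log2(102.1/1809) = -4.147  (AT5G76671)
The largest magnitude belongs to AT5G76671.

4.147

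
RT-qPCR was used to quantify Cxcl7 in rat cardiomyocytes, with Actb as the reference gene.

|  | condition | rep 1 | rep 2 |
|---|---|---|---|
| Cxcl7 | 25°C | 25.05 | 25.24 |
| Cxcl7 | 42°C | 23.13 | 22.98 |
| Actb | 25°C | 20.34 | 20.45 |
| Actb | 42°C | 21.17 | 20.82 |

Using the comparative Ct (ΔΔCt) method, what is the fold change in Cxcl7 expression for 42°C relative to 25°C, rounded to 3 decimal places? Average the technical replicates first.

Mean Ct: Cxcl7 25°C 25.145; Cxcl7 42°C 23.055; Actb 25°C 20.395; Actb 42°C 20.995
ΔCt(25°C) = 25.145 − 20.395 = 4.750
ΔCt(42°C) = 23.055 − 20.995 = 2.060
ΔΔCt = 2.060 − 4.750 = -2.690
Fold change = 2^(−(-2.690)) = 2^2.690 = 6.4531

6.453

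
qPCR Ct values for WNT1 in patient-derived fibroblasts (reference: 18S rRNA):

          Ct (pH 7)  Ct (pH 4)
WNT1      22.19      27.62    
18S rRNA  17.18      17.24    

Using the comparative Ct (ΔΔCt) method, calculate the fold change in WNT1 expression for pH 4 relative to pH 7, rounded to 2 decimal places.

ΔCt(pH 7) = 22.190 − 17.180 = 5.010
ΔCt(pH 4) = 27.620 − 17.240 = 10.380
ΔΔCt = 10.380 − 5.010 = 5.370
Fold change = 2^(−5.370) = 0.024

0.02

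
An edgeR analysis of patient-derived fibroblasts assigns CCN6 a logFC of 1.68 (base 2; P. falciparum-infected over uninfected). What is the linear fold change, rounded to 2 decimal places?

Fold change = 2^(1.68) = 3.204

3.20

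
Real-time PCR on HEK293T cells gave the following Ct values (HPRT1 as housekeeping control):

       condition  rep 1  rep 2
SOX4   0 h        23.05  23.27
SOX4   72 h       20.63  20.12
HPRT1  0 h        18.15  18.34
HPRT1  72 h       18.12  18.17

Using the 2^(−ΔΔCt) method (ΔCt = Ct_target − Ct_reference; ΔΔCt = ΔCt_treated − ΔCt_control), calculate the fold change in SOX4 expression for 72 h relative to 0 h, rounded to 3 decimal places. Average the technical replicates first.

6.431

Mean Ct: SOX4 0 h 23.160; SOX4 72 h 20.375; HPRT1 0 h 18.245; HPRT1 72 h 18.145
ΔCt(0 h) = 23.160 − 18.245 = 4.915
ΔCt(72 h) = 20.375 − 18.145 = 2.230
ΔΔCt = 2.230 − 4.915 = -2.685
Fold change = 2^(−(-2.685)) = 2^2.685 = 6.4308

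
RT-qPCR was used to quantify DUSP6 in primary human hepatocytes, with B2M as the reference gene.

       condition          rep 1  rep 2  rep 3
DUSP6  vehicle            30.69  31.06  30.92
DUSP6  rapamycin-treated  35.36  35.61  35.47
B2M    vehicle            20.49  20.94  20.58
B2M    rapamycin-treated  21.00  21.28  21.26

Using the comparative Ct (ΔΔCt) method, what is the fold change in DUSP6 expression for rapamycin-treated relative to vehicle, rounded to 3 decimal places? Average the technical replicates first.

Mean Ct: DUSP6 vehicle 30.890; DUSP6 rapamycin-treated 35.480; B2M vehicle 20.670; B2M rapamycin-treated 21.180
ΔCt(vehicle) = 30.890 − 20.670 = 10.220
ΔCt(rapamycin-treated) = 35.480 − 21.180 = 14.300
ΔΔCt = 14.300 − 10.220 = 4.080
Fold change = 2^(−4.080) = 0.0591

0.059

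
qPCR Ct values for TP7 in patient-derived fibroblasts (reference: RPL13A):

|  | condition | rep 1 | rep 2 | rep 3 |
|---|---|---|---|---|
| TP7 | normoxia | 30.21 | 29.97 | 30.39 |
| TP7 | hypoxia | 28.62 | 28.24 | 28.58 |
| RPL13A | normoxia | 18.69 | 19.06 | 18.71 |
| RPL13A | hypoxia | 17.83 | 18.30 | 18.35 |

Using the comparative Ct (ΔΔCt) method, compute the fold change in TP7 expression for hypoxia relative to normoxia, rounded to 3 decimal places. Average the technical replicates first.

2.071

Mean Ct: TP7 normoxia 30.190; TP7 hypoxia 28.480; RPL13A normoxia 18.820; RPL13A hypoxia 18.160
ΔCt(normoxia) = 30.190 − 18.820 = 11.370
ΔCt(hypoxia) = 28.480 − 18.160 = 10.320
ΔΔCt = 10.320 − 11.370 = -1.050
Fold change = 2^(−(-1.050)) = 2^1.050 = 2.0705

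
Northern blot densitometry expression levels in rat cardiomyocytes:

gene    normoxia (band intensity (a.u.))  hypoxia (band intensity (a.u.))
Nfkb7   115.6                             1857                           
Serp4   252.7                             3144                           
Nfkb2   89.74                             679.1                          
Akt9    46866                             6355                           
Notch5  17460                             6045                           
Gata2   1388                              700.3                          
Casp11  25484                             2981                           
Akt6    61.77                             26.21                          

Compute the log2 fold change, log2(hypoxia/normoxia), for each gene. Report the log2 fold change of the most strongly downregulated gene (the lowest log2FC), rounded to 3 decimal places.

-3.096

log2(1857/115.6) = 4.006  (Nfkb7)
log2(3144/252.7) = 3.637  (Serp4)
log2(679.1/89.74) = 2.920  (Nfkb2)
log2(6355/46866) = -2.883  (Akt9)
log2(6045/17460) = -1.530  (Notch5)
log2(700.3/1388) = -0.987  (Gata2)
log2(2981/25484) = -3.096  (Casp11)
log2(26.21/61.77) = -1.237  (Akt6)
Casp11 is most strongly downregulated.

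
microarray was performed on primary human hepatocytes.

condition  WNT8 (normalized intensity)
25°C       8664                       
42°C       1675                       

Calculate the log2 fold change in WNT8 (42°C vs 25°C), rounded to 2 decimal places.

-2.37

Fold change = 1675 / 8664 = 0.1933
log2(0.1933) = -2.371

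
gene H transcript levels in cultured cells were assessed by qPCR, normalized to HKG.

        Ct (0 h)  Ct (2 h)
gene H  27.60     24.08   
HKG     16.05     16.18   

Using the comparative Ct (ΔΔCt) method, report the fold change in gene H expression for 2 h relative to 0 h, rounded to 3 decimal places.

12.553

ΔCt(0 h) = 27.600 − 16.050 = 11.550
ΔCt(2 h) = 24.080 − 16.180 = 7.900
ΔΔCt = 7.900 − 11.550 = -3.650
Fold change = 2^(−(-3.650)) = 2^3.650 = 12.5533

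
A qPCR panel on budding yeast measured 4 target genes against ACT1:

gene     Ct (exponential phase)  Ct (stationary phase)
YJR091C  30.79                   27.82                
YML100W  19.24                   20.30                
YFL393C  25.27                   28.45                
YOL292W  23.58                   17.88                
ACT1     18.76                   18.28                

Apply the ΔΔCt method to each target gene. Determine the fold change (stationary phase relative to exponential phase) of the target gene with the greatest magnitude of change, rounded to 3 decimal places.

37.271

YJR091C: ΔΔCt = (27.82−18.28) − (30.79−18.76) = 9.54 − 12.03 = -2.49; fold change = 2^2.49 = 5.618
YML100W: ΔΔCt = (20.30−18.28) − (19.24−18.76) = 2.02 − 0.48 = 1.54; fold change = 2^-1.54 = 0.344
YFL393C: ΔΔCt = (28.45−18.28) − (25.27−18.76) = 10.17 − 6.51 = 3.66; fold change = 2^-3.66 = 0.079
YOL292W: ΔΔCt = (17.88−18.28) − (23.58−18.76) = -0.40 − 4.82 = -5.22; fold change = 2^5.22 = 37.271
YOL292W has the largest |ΔΔCt| = 5.22.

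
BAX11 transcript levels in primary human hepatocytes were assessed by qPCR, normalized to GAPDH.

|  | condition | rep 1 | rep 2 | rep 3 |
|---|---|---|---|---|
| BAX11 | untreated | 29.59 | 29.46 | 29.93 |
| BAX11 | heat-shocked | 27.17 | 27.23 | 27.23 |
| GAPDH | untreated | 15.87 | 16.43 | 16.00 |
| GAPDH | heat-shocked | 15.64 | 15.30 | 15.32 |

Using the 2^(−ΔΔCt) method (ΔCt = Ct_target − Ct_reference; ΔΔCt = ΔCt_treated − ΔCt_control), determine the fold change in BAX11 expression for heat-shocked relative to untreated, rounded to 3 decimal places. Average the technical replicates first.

Mean Ct: BAX11 untreated 29.660; BAX11 heat-shocked 27.210; GAPDH untreated 16.100; GAPDH heat-shocked 15.420
ΔCt(untreated) = 29.660 − 16.100 = 13.560
ΔCt(heat-shocked) = 27.210 − 15.420 = 11.790
ΔΔCt = 11.790 − 13.560 = -1.770
Fold change = 2^(−(-1.770)) = 2^1.770 = 3.4105

3.411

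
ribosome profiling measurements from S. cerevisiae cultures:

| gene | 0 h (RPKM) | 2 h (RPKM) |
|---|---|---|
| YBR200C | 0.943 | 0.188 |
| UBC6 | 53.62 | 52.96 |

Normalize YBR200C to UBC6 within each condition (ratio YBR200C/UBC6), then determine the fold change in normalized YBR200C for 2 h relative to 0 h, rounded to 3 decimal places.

YBR200C/UBC6 (0 h) = 0.943 / 53.62 = 0.017587
YBR200C/UBC6 (2 h) = 0.188 / 52.96 = 0.0035498
Fold change = 0.0035498 / 0.017587 = 0.2018

0.202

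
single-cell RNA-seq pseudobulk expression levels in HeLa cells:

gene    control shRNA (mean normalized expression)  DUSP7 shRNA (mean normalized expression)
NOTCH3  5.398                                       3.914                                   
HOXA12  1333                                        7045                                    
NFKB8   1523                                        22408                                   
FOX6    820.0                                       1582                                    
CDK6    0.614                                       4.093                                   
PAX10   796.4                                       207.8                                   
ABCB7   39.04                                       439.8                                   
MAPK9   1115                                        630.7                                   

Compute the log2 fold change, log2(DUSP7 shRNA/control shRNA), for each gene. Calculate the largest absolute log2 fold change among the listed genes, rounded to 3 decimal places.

log2(3.914/5.398) = -0.464  (NOTCH3)
log2(7045/1333) = 2.402  (HOXA12)
log2(22408/1523) = 3.879  (NFKB8)
log2(1582/820.0) = 0.948  (FOX6)
log2(4.093/0.614) = 2.737  (CDK6)
log2(207.8/796.4) = -1.938  (PAX10)
log2(439.8/39.04) = 3.494  (ABCB7)
log2(630.7/1115) = -0.822  (MAPK9)
The largest magnitude belongs to NFKB8.

3.879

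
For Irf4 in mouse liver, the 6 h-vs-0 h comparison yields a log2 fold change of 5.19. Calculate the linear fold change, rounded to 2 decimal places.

Fold change = 2^(5.19) = 36.504

36.50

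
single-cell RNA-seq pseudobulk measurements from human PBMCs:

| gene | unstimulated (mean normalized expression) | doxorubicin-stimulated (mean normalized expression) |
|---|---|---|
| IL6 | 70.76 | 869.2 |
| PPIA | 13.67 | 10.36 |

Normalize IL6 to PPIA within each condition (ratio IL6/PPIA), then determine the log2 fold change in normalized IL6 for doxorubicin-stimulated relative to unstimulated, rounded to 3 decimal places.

4.019

IL6/PPIA (unstimulated) = 70.76 / 13.67 = 5.1763
IL6/PPIA (doxorubicin-stimulated) = 869.2 / 10.36 = 83.9
Fold change = 83.9 / 5.1763 = 16.2084
log2(16.2084) = 4.0187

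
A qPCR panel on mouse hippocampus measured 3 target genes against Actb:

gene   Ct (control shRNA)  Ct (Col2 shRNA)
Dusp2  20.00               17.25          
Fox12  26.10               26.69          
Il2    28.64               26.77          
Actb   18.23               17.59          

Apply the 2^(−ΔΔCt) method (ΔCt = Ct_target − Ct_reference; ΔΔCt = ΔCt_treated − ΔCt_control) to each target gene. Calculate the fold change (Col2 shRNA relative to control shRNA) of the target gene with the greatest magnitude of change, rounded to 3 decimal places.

4.317

Dusp2: ΔΔCt = (17.25−17.59) − (20.00−18.23) = -0.34 − 1.77 = -2.11; fold change = 2^2.11 = 4.317
Fox12: ΔΔCt = (26.69−17.59) − (26.10−18.23) = 9.10 − 7.87 = 1.23; fold change = 2^-1.23 = 0.426
Il2: ΔΔCt = (26.77−17.59) − (28.64−18.23) = 9.18 − 10.41 = -1.23; fold change = 2^1.23 = 2.346
Dusp2 has the largest |ΔΔCt| = 2.11.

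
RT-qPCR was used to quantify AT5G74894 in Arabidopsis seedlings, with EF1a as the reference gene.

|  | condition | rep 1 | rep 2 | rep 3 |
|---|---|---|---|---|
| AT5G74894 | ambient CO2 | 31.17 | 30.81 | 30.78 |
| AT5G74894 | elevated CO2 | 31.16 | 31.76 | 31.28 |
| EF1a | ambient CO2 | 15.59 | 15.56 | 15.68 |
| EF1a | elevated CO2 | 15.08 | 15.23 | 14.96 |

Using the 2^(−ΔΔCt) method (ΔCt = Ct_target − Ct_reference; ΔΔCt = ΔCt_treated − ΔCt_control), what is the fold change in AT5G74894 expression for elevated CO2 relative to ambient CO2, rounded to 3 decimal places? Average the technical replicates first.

0.500

Mean Ct: AT5G74894 ambient CO2 30.920; AT5G74894 elevated CO2 31.400; EF1a ambient CO2 15.610; EF1a elevated CO2 15.090
ΔCt(ambient CO2) = 30.920 − 15.610 = 15.310
ΔCt(elevated CO2) = 31.400 − 15.090 = 16.310
ΔΔCt = 16.310 − 15.310 = 1.000
Fold change = 2^(−1.000) = 0.5000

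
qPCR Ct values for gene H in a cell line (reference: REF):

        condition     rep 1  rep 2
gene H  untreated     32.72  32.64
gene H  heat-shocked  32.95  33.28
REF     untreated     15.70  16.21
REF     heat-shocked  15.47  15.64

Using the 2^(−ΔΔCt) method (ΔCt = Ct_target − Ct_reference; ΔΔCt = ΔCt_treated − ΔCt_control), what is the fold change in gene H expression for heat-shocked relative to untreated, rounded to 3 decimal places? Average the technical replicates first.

0.561

Mean Ct: gene H untreated 32.680; gene H heat-shocked 33.115; REF untreated 15.955; REF heat-shocked 15.555
ΔCt(untreated) = 32.680 − 15.955 = 16.725
ΔCt(heat-shocked) = 33.115 − 15.555 = 17.560
ΔΔCt = 17.560 − 16.725 = 0.835
Fold change = 2^(−0.835) = 0.5606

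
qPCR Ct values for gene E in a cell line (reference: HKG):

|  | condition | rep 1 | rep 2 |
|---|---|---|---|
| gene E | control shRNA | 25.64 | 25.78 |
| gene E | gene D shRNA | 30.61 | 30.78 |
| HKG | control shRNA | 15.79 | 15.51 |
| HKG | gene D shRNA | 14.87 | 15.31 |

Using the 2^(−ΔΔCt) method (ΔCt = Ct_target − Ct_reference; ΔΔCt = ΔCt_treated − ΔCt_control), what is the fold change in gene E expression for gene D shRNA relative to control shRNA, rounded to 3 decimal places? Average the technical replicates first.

0.021

Mean Ct: gene E control shRNA 25.710; gene E gene D shRNA 30.695; HKG control shRNA 15.650; HKG gene D shRNA 15.090
ΔCt(control shRNA) = 25.710 − 15.650 = 10.060
ΔCt(gene D shRNA) = 30.695 − 15.090 = 15.605
ΔΔCt = 15.605 − 10.060 = 5.545
Fold change = 2^(−5.545) = 0.0214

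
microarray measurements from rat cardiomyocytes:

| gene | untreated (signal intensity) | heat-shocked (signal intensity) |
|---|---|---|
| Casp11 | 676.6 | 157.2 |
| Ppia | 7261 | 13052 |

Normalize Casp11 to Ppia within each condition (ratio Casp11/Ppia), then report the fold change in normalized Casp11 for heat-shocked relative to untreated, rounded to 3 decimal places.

0.129

Casp11/Ppia (untreated) = 676.6 / 7261 = 0.093183
Casp11/Ppia (heat-shocked) = 157.2 / 13052 = 0.012044
Fold change = 0.012044 / 0.093183 = 0.1293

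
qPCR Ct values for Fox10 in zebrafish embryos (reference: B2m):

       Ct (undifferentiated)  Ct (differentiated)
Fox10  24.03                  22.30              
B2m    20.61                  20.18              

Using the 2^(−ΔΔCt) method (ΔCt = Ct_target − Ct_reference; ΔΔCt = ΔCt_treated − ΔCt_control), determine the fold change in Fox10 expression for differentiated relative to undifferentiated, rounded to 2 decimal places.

2.46

ΔCt(undifferentiated) = 24.030 − 20.610 = 3.420
ΔCt(differentiated) = 22.300 − 20.180 = 2.120
ΔΔCt = 2.120 − 3.420 = -1.300
Fold change = 2^(−(-1.300)) = 2^1.300 = 2.462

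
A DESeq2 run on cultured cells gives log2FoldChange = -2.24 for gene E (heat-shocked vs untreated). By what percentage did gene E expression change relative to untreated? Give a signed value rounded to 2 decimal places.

Fold change = 2^(-2.24) = 0.2117
Percent change = (FC − 1) × 100% = (0.2117 − 1) × 100 = -78.83%

-78.83%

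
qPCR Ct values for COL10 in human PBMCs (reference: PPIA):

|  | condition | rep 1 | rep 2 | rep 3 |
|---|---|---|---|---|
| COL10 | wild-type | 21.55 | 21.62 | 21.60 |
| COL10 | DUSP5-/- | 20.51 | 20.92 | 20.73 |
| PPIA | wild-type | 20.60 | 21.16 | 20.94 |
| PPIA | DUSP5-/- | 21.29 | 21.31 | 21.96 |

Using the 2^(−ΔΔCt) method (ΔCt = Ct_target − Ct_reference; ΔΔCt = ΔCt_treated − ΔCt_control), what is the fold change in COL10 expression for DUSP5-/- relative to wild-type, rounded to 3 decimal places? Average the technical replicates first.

Mean Ct: COL10 wild-type 21.590; COL10 DUSP5-/- 20.720; PPIA wild-type 20.900; PPIA DUSP5-/- 21.520
ΔCt(wild-type) = 21.590 − 20.900 = 0.690
ΔCt(DUSP5-/-) = 20.720 − 21.520 = -0.800
ΔΔCt = -0.800 − 0.690 = -1.490
Fold change = 2^(−(-1.490)) = 2^1.490 = 2.8089

2.809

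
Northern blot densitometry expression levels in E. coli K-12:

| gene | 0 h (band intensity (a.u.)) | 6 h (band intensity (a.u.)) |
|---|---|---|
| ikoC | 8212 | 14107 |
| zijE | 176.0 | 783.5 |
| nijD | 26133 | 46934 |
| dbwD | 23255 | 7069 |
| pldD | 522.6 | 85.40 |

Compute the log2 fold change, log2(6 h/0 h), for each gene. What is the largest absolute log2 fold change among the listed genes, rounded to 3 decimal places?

log2(14107/8212) = 0.781  (ikoC)
log2(783.5/176.0) = 2.154  (zijE)
log2(46934/26133) = 0.845  (nijD)
log2(7069/23255) = -1.718  (dbwD)
log2(85.40/522.6) = -2.613  (pldD)
The largest magnitude belongs to pldD.

2.613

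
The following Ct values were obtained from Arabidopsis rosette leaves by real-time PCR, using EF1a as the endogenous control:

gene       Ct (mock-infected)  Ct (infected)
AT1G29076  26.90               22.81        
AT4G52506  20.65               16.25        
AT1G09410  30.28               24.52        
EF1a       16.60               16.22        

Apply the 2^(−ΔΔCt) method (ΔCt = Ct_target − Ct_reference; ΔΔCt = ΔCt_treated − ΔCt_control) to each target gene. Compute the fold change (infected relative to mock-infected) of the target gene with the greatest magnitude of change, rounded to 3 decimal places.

41.643

AT1G29076: ΔΔCt = (22.81−16.22) − (26.90−16.60) = 6.59 − 10.30 = -3.71; fold change = 2^3.71 = 13.086
AT4G52506: ΔΔCt = (16.25−16.22) − (20.65−16.60) = 0.03 − 4.05 = -4.02; fold change = 2^4.02 = 16.223
AT1G09410: ΔΔCt = (24.52−16.22) − (30.28−16.60) = 8.30 − 13.68 = -5.38; fold change = 2^5.38 = 41.643
AT1G09410 has the largest |ΔΔCt| = 5.38.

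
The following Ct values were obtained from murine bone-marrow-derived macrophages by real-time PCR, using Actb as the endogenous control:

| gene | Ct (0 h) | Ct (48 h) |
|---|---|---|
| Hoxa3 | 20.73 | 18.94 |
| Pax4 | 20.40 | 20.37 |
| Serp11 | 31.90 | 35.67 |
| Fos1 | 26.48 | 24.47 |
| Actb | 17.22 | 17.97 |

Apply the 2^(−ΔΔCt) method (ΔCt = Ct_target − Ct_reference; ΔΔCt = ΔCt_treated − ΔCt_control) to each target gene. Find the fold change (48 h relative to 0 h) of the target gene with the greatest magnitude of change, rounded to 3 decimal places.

0.123

Hoxa3: ΔΔCt = (18.94−17.97) − (20.73−17.22) = 0.97 − 3.51 = -2.54; fold change = 2^2.54 = 5.816
Pax4: ΔΔCt = (20.37−17.97) − (20.40−17.22) = 2.40 − 3.18 = -0.78; fold change = 2^0.78 = 1.717
Serp11: ΔΔCt = (35.67−17.97) − (31.90−17.22) = 17.70 − 14.68 = 3.02; fold change = 2^-3.02 = 0.123
Fos1: ΔΔCt = (24.47−17.97) − (26.48−17.22) = 6.50 − 9.26 = -2.76; fold change = 2^2.76 = 6.774
Serp11 has the largest |ΔΔCt| = 3.02.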